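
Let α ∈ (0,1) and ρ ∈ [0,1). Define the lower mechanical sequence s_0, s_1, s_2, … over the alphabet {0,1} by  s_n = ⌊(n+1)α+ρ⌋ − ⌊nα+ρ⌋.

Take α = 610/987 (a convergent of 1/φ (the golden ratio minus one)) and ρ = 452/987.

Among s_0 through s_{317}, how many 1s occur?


#1s = Σ_{n=0}^{317} s_n = Σ_{n=0}^{317} (⌊(n+1)α+ρ⌋ − ⌊nα+ρ⌋)
the sum telescopes: every ⌊nα+ρ⌋ with 0 < n < 318 appears once with + and once with −, leaving ⌊318α+ρ⌋ − ⌊0·α+ρ⌋
318α + ρ = (318·610 + 452) / 987 = 194432/987
ρ = 452/987
⌊194432/987⌋ = 196,  ⌊452/987⌋ = 0
#1s = 196 − 0 = 196

196


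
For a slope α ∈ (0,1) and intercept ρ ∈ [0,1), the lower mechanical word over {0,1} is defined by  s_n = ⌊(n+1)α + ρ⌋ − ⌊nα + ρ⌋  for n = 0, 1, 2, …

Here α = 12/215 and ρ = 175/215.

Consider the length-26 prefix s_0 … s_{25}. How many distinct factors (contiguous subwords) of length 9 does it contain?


t_n = ⌊(n·12+175)/215⌋ for n = 0 … 26:
  n=0…9: ⌊175/215⌋=0 ⌊187/215⌋=0 ⌊199/215⌋=0 ⌊211/215⌋=0 ⌊223/215⌋=1 ⌊235/215⌋=1 ⌊247/215⌋=1 ⌊259/215⌋=1 ⌊271/215⌋=1 ⌊283/215⌋=1
  n=10…19: ⌊295/215⌋=1 ⌊307/215⌋=1 ⌊319/215⌋=1 ⌊331/215⌋=1 ⌊343/215⌋=1 ⌊355/215⌋=1 ⌊367/215⌋=1 ⌊379/215⌋=1 ⌊391/215⌋=1 ⌊403/215⌋=1
  n=20…26: ⌊415/215⌋=1 ⌊427/215⌋=1 ⌊439/215⌋=2 ⌊451/215⌋=2 ⌊463/215⌋=2 ⌊475/215⌋=2 ⌊487/215⌋=2
s_n = t_(n+1) − t_n for n = 0 … 25 gives
prefix = 00010000000000000000010000
slide a length-9 window over [0..8] … [17..25] (18 windows); first occurrence of each distinct factor:
  [  0..  8] 000100000
  [  1..  9] 001000000
  [  2.. 10] 010000000
  [  3.. 11] 100000000
  [  4.. 12] 000000000
  [ 13.. 21] 000000001
  [ 14.. 22] 000000010
  [ 15.. 23] 000000100
  [ 16.. 24] 000001000
  [ 17.. 25] 000010000
  (the other 8 windows repeat one of these)
distinct factors: {000000000, 000000001, 000000010, 000000100, 000001000, 000010000, 000100000, 001000000, 010000000, 100000000}
count = 10  (Sturmian bound for length 9 is 10)

10


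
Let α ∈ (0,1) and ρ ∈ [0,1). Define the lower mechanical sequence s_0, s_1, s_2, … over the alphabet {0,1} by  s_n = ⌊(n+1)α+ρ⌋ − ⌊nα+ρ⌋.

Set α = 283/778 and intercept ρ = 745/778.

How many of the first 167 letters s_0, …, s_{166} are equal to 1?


#1s = Σ_{n=0}^{166} s_n = Σ_{n=0}^{166} (⌊(n+1)α+ρ⌋ − ⌊nα+ρ⌋)
the sum telescopes: every ⌊nα+ρ⌋ with 0 < n < 167 appears once with + and once with −, leaving ⌊167α+ρ⌋ − ⌊0·α+ρ⌋
167α + ρ = (167·283 + 745) / 778 = 48006/778
ρ = 745/778
⌊48006/778⌋ = 61,  ⌊745/778⌋ = 0
#1s = 61 − 0 = 61

61


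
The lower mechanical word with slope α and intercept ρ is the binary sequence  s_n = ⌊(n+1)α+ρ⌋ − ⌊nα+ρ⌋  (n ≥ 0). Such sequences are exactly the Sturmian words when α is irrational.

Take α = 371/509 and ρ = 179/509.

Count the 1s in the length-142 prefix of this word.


103

#1s = Σ_{n=0}^{141} s_n = Σ_{n=0}^{141} (⌊(n+1)α+ρ⌋ − ⌊nα+ρ⌋)
the sum telescopes: every ⌊nα+ρ⌋ with 0 < n < 142 appears once with + and once with −, leaving ⌊142α+ρ⌋ − ⌊0·α+ρ⌋
142α + ρ = (142·371 + 179) / 509 = 52861/509
ρ = 179/509
⌊52861/509⌋ = 103,  ⌊179/509⌋ = 0
#1s = 103 − 0 = 103


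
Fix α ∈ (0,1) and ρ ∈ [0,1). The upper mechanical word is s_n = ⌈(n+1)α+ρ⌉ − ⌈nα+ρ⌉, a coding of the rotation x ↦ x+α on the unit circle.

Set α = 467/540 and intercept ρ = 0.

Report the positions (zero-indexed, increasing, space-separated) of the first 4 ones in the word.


0 1 2 3

n=0: ⌈467/540⌉−⌈0/540⌉ = 1−0 = 1  ← one
n=1: ⌈934/540⌉−⌈467/540⌉ = 2−1 = 1  ← one
n=2: ⌈1401/540⌉−⌈934/540⌉ = 3−2 = 1  ← one
n=3: ⌈1868/540⌉−⌈1401/540⌉ = 4−3 = 1  ← one
positions of the first 4 ones: 0 1 2 3


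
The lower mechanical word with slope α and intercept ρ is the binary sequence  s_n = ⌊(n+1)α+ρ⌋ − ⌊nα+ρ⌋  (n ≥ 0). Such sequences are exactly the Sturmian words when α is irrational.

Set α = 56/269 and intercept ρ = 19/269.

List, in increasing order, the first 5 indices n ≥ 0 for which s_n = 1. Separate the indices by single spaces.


4 9 14 18 23

n=0: ⌊75/269⌋−⌊19/269⌋ = 0−0 = 0
n=1: ⌊131/269⌋−⌊75/269⌋ = 0−0 = 0
n=2: ⌊187/269⌋−⌊131/269⌋ = 0−0 = 0
n=3: ⌊243/269⌋−⌊187/269⌋ = 0−0 = 0
n=4: ⌊299/269⌋−⌊243/269⌋ = 1−0 = 1  ← one
n=5: ⌊355/269⌋−⌊299/269⌋ = 1−1 = 0
n=6: ⌊411/269⌋−⌊355/269⌋ = 1−1 = 0
n=7: ⌊467/269⌋−⌊411/269⌋ = 1−1 = 0
n=8: ⌊523/269⌋−⌊467/269⌋ = 1−1 = 0
n=9: ⌊579/269⌋−⌊523/269⌋ = 2−1 = 1  ← one
n=10: ⌊635/269⌋−⌊579/269⌋ = 2−2 = 0
n=11: ⌊691/269⌋−⌊635/269⌋ = 2−2 = 0
n=12: ⌊747/269⌋−⌊691/269⌋ = 2−2 = 0
n=13: ⌊803/269⌋−⌊747/269⌋ = 2−2 = 0
n=14: ⌊859/269⌋−⌊803/269⌋ = 3−2 = 1  ← one
n=15: ⌊915/269⌋−⌊859/269⌋ = 3−3 = 0
n=16: ⌊971/269⌋−⌊915/269⌋ = 3−3 = 0
n=17: ⌊1027/269⌋−⌊971/269⌋ = 3−3 = 0
n=18: ⌊1083/269⌋−⌊1027/269⌋ = 4−3 = 1  ← one
n=19: ⌊1139/269⌋−⌊1083/269⌋ = 4−4 = 0
n=20: ⌊1195/269⌋−⌊1139/269⌋ = 4−4 = 0
n=21: ⌊1251/269⌋−⌊1195/269⌋ = 4−4 = 0
n=22: ⌊1307/269⌋−⌊1251/269⌋ = 4−4 = 0
n=23: ⌊1363/269⌋−⌊1307/269⌋ = 5−4 = 1  ← one
positions of the first 5 ones: 4 9 14 18 23


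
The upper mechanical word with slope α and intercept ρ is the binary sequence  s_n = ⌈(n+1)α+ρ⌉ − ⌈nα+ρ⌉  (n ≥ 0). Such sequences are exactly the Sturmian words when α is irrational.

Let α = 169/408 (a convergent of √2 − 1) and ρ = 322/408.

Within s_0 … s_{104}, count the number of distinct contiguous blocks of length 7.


8

t_n = ⌈(n·169+322)/408⌉ for n = 0 … 105:
  n=0…9: ⌈322/408⌉=1 ⌈491/408⌉=2 ⌈660/408⌉=2 ⌈829/408⌉=3 ⌈998/408⌉=3 ⌈1167/408⌉=3 ⌈1336/408⌉=4 ⌈1505/408⌉=4 ⌈1674/408⌉=5 ⌈1843/408⌉=5
  n=10…19: ⌈2012/408⌉=5 ⌈2181/408⌉=6 ⌈2350/408⌉=6 ⌈2519/408⌉=7 ⌈2688/408⌉=7 ⌈2857/408⌉=8 ⌈3026/408⌉=8 ⌈3195/408⌉=8 ⌈3364/408⌉=9 ⌈3533/408⌉=9
  n=20…29: ⌈3702/408⌉=10 ⌈3871/408⌉=10 ⌈4040/408⌉=10 ⌈4209/408⌉=11 ⌈4378/408⌉=11 ⌈4547/408⌉=12 ⌈4716/408⌉=12 ⌈4885/408⌉=12 ⌈5054/408⌉=13 ⌈5223/408⌉=13
  n=30…39: ⌈5392/408⌉=14 ⌈5561/408⌉=14 ⌈5730/408⌉=15 ⌈5899/408⌉=15 ⌈6068/408⌉=15 ⌈6237/408⌉=16 ⌈6406/408⌉=16 ⌈6575/408⌉=17 ⌈6744/408⌉=17 ⌈6913/408⌉=17
  n=40…49: ⌈7082/408⌉=18 ⌈7251/408⌉=18 ⌈7420/408⌉=19 ⌈7589/408⌉=19 ⌈7758/408⌉=20 ⌈7927/408⌉=20 ⌈8096/408⌉=20 ⌈8265/408⌉=21 ⌈8434/408⌉=21 ⌈8603/408⌉=22
  n=50…59: ⌈8772/408⌉=22 ⌈8941/408⌉=22 ⌈9110/408⌉=23 ⌈9279/408⌉=23 ⌈9448/408⌉=24 ⌈9617/408⌉=24 ⌈9786/408⌉=24 ⌈9955/408⌉=25 ⌈10124/408⌉=25 ⌈10293/408⌉=26
  n=60…69: ⌈10462/408⌉=26 ⌈10631/408⌉=27 ⌈10800/408⌉=27 ⌈10969/408⌉=27 ⌈11138/408⌉=28 ⌈11307/408⌉=28 ⌈11476/408⌉=29 ⌈11645/408⌉=29 ⌈11814/408⌉=29 ⌈11983/408⌉=30
  n=70…79: ⌈12152/408⌉=30 ⌈12321/408⌉=31 ⌈12490/408⌉=31 ⌈12659/408⌉=32 ⌈12828/408⌉=32 ⌈12997/408⌉=32 ⌈13166/408⌉=33 ⌈13335/408⌉=33 ⌈13504/408⌉=34 ⌈13673/408⌉=34
  n=80…89: ⌈13842/408⌉=34 ⌈14011/408⌉=35 ⌈14180/408⌉=35 ⌈14349/408⌉=36 ⌈14518/408⌉=36 ⌈14687/408⌉=36 ⌈14856/408⌉=37 ⌈15025/408⌉=37 ⌈15194/408⌉=38 ⌈15363/408⌉=38
  n=90…99: ⌈15532/408⌉=39 ⌈15701/408⌉=39 ⌈15870/408⌉=39 ⌈16039/408⌉=40 ⌈16208/408⌉=40 ⌈16377/408⌉=41 ⌈16546/408⌉=41 ⌈16715/408⌉=41 ⌈16884/408⌉=42 ⌈17053/408⌉=42
  n=100…105: ⌈17222/408⌉=43 ⌈17391/408⌉=43 ⌈17560/408⌉=44 ⌈17729/408⌉=44 ⌈17898/408⌉=44 ⌈18067/408⌉=45
s_n = t_(n+1) − t_n for n = 0 … 104 gives
prefix = 101001010010101001010010100101010010100101010010100101001010100101001010100101001010010101001010010101001
slide a length-7 window over [0..6] … [98..104] (99 windows); first occurrence of each distinct factor:
  [  0..  6] 1010010
  [  1..  7] 0100101
  [  2..  8] 1001010
  [  3..  9] 0010100
  [  4.. 10] 0101001
  [  8.. 14] 0010101
  [  9.. 15] 0101010
  [ 10.. 16] 1010100
  (the other 91 windows repeat one of these)
distinct factors: {0010100, 0010101, 0100101, 0101001, 0101010, 1001010, 1010010, 1010100}
count = 8  (Sturmian bound for length 7 is 8)


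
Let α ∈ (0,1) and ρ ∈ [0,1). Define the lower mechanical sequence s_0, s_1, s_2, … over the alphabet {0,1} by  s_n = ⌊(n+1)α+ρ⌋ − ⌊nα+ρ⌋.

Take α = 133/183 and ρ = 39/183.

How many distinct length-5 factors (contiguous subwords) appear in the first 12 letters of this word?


t_n = ⌊(n·133+39)/183⌋ for n = 0 … 12:
  n=0…9: ⌊39/183⌋=0 ⌊172/183⌋=0 ⌊305/183⌋=1 ⌊438/183⌋=2 ⌊571/183⌋=3 ⌊704/183⌋=3 ⌊837/183⌋=4 ⌊970/183⌋=5 ⌊1103/183⌋=6 ⌊1236/183⌋=6
  n=10…12: ⌊1369/183⌋=7 ⌊1502/183⌋=8 ⌊1635/183⌋=8
s_n = t_(n+1) − t_n for n = 0 … 11 gives
prefix = 011101110110
slide a length-5 window over [0..4] … [7..11] (8 windows); first occurrence of each distinct factor:
  [  0..  4] 01110
  [  1..  5] 11101
  [  2..  6] 11011
  [  3..  7] 10111
  [  7.. 11] 10110
  (the other 3 windows repeat one of these)
distinct factors: {01110, 10110, 10111, 11011, 11101}
count = 5  (Sturmian bound for length 5 is 6)

5


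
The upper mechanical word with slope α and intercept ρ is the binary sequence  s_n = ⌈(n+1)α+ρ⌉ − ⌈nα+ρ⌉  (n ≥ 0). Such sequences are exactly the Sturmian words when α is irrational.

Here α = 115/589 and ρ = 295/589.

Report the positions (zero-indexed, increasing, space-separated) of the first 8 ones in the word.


n=0: ⌈410/589⌉−⌈295/589⌉ = 1−1 = 0
n=1: ⌈525/589⌉−⌈410/589⌉ = 1−1 = 0
n=2: ⌈640/589⌉−⌈525/589⌉ = 2−1 = 1  ← one
n=3: ⌈755/589⌉−⌈640/589⌉ = 2−2 = 0
n=4: ⌈870/589⌉−⌈755/589⌉ = 2−2 = 0
n=5: ⌈985/589⌉−⌈870/589⌉ = 2−2 = 0
n=6: ⌈1100/589⌉−⌈985/589⌉ = 2−2 = 0
n=7: ⌈1215/589⌉−⌈1100/589⌉ = 3−2 = 1  ← one
n=8: ⌈1330/589⌉−⌈1215/589⌉ = 3−3 = 0
n=9: ⌈1445/589⌉−⌈1330/589⌉ = 3−3 = 0
n=10: ⌈1560/589⌉−⌈1445/589⌉ = 3−3 = 0
n=11: ⌈1675/589⌉−⌈1560/589⌉ = 3−3 = 0
n=12: ⌈1790/589⌉−⌈1675/589⌉ = 4−3 = 1  ← one
n=13: ⌈1905/589⌉−⌈1790/589⌉ = 4−4 = 0
n=14: ⌈2020/589⌉−⌈1905/589⌉ = 4−4 = 0
n=15: ⌈2135/589⌉−⌈2020/589⌉ = 4−4 = 0
n=16: ⌈2250/589⌉−⌈2135/589⌉ = 4−4 = 0
n=17: ⌈2365/589⌉−⌈2250/589⌉ = 5−4 = 1  ← one
n=18: ⌈2480/589⌉−⌈2365/589⌉ = 5−5 = 0
n=19: ⌈2595/589⌉−⌈2480/589⌉ = 5−5 = 0
n=20: ⌈2710/589⌉−⌈2595/589⌉ = 5−5 = 0
n=21: ⌈2825/589⌉−⌈2710/589⌉ = 5−5 = 0
n=22: ⌈2940/589⌉−⌈2825/589⌉ = 5−5 = 0
n=23: ⌈3055/589⌉−⌈2940/589⌉ = 6−5 = 1  ← one
n=24: ⌈3170/589⌉−⌈3055/589⌉ = 6−6 = 0
n=25: ⌈3285/589⌉−⌈3170/589⌉ = 6−6 = 0
n=26: ⌈3400/589⌉−⌈3285/589⌉ = 6−6 = 0
n=27: ⌈3515/589⌉−⌈3400/589⌉ = 6−6 = 0
n=28: ⌈3630/589⌉−⌈3515/589⌉ = 7−6 = 1  ← one
n=29: ⌈3745/589⌉−⌈3630/589⌉ = 7−7 = 0
n=30: ⌈3860/589⌉−⌈3745/589⌉ = 7−7 = 0
n=31: ⌈3975/589⌉−⌈3860/589⌉ = 7−7 = 0
n=32: ⌈4090/589⌉−⌈3975/589⌉ = 7−7 = 0
n=33: ⌈4205/589⌉−⌈4090/589⌉ = 8−7 = 1  ← one
n=34: ⌈4320/589⌉−⌈4205/589⌉ = 8−8 = 0
n=35: ⌈4435/589⌉−⌈4320/589⌉ = 8−8 = 0
n=36: ⌈4550/589⌉−⌈4435/589⌉ = 8−8 = 0
n=37: ⌈4665/589⌉−⌈4550/589⌉ = 8−8 = 0
n=38: ⌈4780/589⌉−⌈4665/589⌉ = 9−8 = 1  ← one
positions of the first 8 ones: 2 7 12 17 23 28 33 38

2 7 12 17 23 28 33 38


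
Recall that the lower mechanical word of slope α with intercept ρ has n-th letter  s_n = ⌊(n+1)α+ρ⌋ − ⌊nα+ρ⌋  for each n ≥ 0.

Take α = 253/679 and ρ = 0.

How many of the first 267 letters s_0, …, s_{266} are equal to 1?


99

#1s = Σ_{n=0}^{266} s_n = Σ_{n=0}^{266} (⌊(n+1)α+ρ⌋ − ⌊nα+ρ⌋)
the sum telescopes: every ⌊nα+ρ⌋ with 0 < n < 267 appears once with + and once with −, leaving ⌊267α+ρ⌋ − ⌊0·α+ρ⌋
267α + ρ = (267·253) / 679 = 67551/679
ρ = 0/679
⌊67551/679⌋ = 99,  ⌊0/679⌋ = 0
#1s = 99 − 0 = 99


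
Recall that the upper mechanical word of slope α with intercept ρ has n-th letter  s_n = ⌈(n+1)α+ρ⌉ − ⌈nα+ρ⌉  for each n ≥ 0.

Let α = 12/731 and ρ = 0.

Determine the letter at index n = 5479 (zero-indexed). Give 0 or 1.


(n+1)α + ρ = (5480·12) / 731 = 65760/731
nα + ρ     = (5479·12) / 731 = 65748/731
⌈65760/731⌉ = 90,  ⌈65748/731⌉ = 90
s_{5479} = 90 − 90 = 0

0


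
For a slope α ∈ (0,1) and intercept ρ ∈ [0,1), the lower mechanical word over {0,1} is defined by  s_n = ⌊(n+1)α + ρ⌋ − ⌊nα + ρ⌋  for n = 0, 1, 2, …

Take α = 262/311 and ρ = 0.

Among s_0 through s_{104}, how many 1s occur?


88

#1s = Σ_{n=0}^{104} s_n = Σ_{n=0}^{104} (⌊(n+1)α+ρ⌋ − ⌊nα+ρ⌋)
the sum telescopes: every ⌊nα+ρ⌋ with 0 < n < 105 appears once with + and once with −, leaving ⌊105α+ρ⌋ − ⌊0·α+ρ⌋
105α + ρ = (105·262) / 311 = 27510/311
ρ = 0/311
⌊27510/311⌋ = 88,  ⌊0/311⌋ = 0
#1s = 88 − 0 = 88


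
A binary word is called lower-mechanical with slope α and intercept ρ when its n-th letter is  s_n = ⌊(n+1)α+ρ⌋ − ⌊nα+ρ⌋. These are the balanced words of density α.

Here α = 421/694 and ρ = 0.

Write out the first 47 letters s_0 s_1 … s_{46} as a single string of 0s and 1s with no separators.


n=0: ⌊(1·421)/694⌋ − ⌊(0·421)/694⌋ = ⌊421/694⌋ − ⌊0/694⌋ = 0 − 0 = 0
n=1: ⌊(2·421)/694⌋ − ⌊(1·421)/694⌋ = ⌊842/694⌋ − ⌊421/694⌋ = 1 − 0 = 1
n=2: ⌊(3·421)/694⌋ − ⌊(2·421)/694⌋ = ⌊1263/694⌋ − ⌊842/694⌋ = 1 − 1 = 0
n=3: ⌊(4·421)/694⌋ − ⌊(3·421)/694⌋ = ⌊1684/694⌋ − ⌊1263/694⌋ = 2 − 1 = 1
n=4: ⌊(5·421)/694⌋ − ⌊(4·421)/694⌋ = ⌊2105/694⌋ − ⌊1684/694⌋ = 3 − 2 = 1
n=5: ⌊(6·421)/694⌋ − ⌊(5·421)/694⌋ = ⌊2526/694⌋ − ⌊2105/694⌋ = 3 − 3 = 0
n=6: ⌊(7·421)/694⌋ − ⌊(6·421)/694⌋ = ⌊2947/694⌋ − ⌊2526/694⌋ = 4 − 3 = 1
n=7: ⌊(8·421)/694⌋ − ⌊(7·421)/694⌋ = ⌊3368/694⌋ − ⌊2947/694⌋ = 4 − 4 = 0
n=8: ⌊(9·421)/694⌋ − ⌊(8·421)/694⌋ = ⌊3789/694⌋ − ⌊3368/694⌋ = 5 − 4 = 1
n=9: ⌊(10·421)/694⌋ − ⌊(9·421)/694⌋ = ⌊4210/694⌋ − ⌊3789/694⌋ = 6 − 5 = 1
n=10: ⌊(11·421)/694⌋ − ⌊(10·421)/694⌋ = ⌊4631/694⌋ − ⌊4210/694⌋ = 6 − 6 = 0
n=11: ⌊(12·421)/694⌋ − ⌊(11·421)/694⌋ = ⌊5052/694⌋ − ⌊4631/694⌋ = 7 − 6 = 1
n=12: ⌊(13·421)/694⌋ − ⌊(12·421)/694⌋ = ⌊5473/694⌋ − ⌊5052/694⌋ = 7 − 7 = 0
n=13: ⌊(14·421)/694⌋ − ⌊(13·421)/694⌋ = ⌊5894/694⌋ − ⌊5473/694⌋ = 8 − 7 = 1
n=14: ⌊(15·421)/694⌋ − ⌊(14·421)/694⌋ = ⌊6315/694⌋ − ⌊5894/694⌋ = 9 − 8 = 1
n=15: ⌊(16·421)/694⌋ − ⌊(15·421)/694⌋ = ⌊6736/694⌋ − ⌊6315/694⌋ = 9 − 9 = 0
n=16: ⌊(17·421)/694⌋ − ⌊(16·421)/694⌋ = ⌊7157/694⌋ − ⌊6736/694⌋ = 10 − 9 = 1
n=17: ⌊(18·421)/694⌋ − ⌊(17·421)/694⌋ = ⌊7578/694⌋ − ⌊7157/694⌋ = 10 − 10 = 0
n=18: ⌊(19·421)/694⌋ − ⌊(18·421)/694⌋ = ⌊7999/694⌋ − ⌊7578/694⌋ = 11 − 10 = 1
n=19: ⌊(20·421)/694⌋ − ⌊(19·421)/694⌋ = ⌊8420/694⌋ − ⌊7999/694⌋ = 12 − 11 = 1
n=20: ⌊(21·421)/694⌋ − ⌊(20·421)/694⌋ = ⌊8841/694⌋ − ⌊8420/694⌋ = 12 − 12 = 0
n=21: ⌊(22·421)/694⌋ − ⌊(21·421)/694⌋ = ⌊9262/694⌋ − ⌊8841/694⌋ = 13 − 12 = 1
n=22: ⌊(23·421)/694⌋ − ⌊(22·421)/694⌋ = ⌊9683/694⌋ − ⌊9262/694⌋ = 13 − 13 = 0
n=23: ⌊(24·421)/694⌋ − ⌊(23·421)/694⌋ = ⌊10104/694⌋ − ⌊9683/694⌋ = 14 − 13 = 1
n=24: ⌊(25·421)/694⌋ − ⌊(24·421)/694⌋ = ⌊10525/694⌋ − ⌊10104/694⌋ = 15 − 14 = 1
n=25: ⌊(26·421)/694⌋ − ⌊(25·421)/694⌋ = ⌊10946/694⌋ − ⌊10525/694⌋ = 15 − 15 = 0
n=26: ⌊(27·421)/694⌋ − ⌊(26·421)/694⌋ = ⌊11367/694⌋ − ⌊10946/694⌋ = 16 − 15 = 1
n=27: ⌊(28·421)/694⌋ − ⌊(27·421)/694⌋ = ⌊11788/694⌋ − ⌊11367/694⌋ = 16 − 16 = 0
n=28: ⌊(29·421)/694⌋ − ⌊(28·421)/694⌋ = ⌊12209/694⌋ − ⌊11788/694⌋ = 17 − 16 = 1
n=29: ⌊(30·421)/694⌋ − ⌊(29·421)/694⌋ = ⌊12630/694⌋ − ⌊12209/694⌋ = 18 − 17 = 1
n=30: ⌊(31·421)/694⌋ − ⌊(30·421)/694⌋ = ⌊13051/694⌋ − ⌊12630/694⌋ = 18 − 18 = 0
n=31: ⌊(32·421)/694⌋ − ⌊(31·421)/694⌋ = ⌊13472/694⌋ − ⌊13051/694⌋ = 19 − 18 = 1
n=32: ⌊(33·421)/694⌋ − ⌊(32·421)/694⌋ = ⌊13893/694⌋ − ⌊13472/694⌋ = 20 − 19 = 1
n=33: ⌊(34·421)/694⌋ − ⌊(33·421)/694⌋ = ⌊14314/694⌋ − ⌊13893/694⌋ = 20 − 20 = 0
n=34: ⌊(35·421)/694⌋ − ⌊(34·421)/694⌋ = ⌊14735/694⌋ − ⌊14314/694⌋ = 21 − 20 = 1
n=35: ⌊(36·421)/694⌋ − ⌊(35·421)/694⌋ = ⌊15156/694⌋ − ⌊14735/694⌋ = 21 − 21 = 0
n=36: ⌊(37·421)/694⌋ − ⌊(36·421)/694⌋ = ⌊15577/694⌋ − ⌊15156/694⌋ = 22 − 21 = 1
n=37: ⌊(38·421)/694⌋ − ⌊(37·421)/694⌋ = ⌊15998/694⌋ − ⌊15577/694⌋ = 23 − 22 = 1
n=38: ⌊(39·421)/694⌋ − ⌊(38·421)/694⌋ = ⌊16419/694⌋ − ⌊15998/694⌋ = 23 − 23 = 0
n=39: ⌊(40·421)/694⌋ − ⌊(39·421)/694⌋ = ⌊16840/694⌋ − ⌊16419/694⌋ = 24 − 23 = 1
n=40: ⌊(41·421)/694⌋ − ⌊(40·421)/694⌋ = ⌊17261/694⌋ − ⌊16840/694⌋ = 24 − 24 = 0
n=41: ⌊(42·421)/694⌋ − ⌊(41·421)/694⌋ = ⌊17682/694⌋ − ⌊17261/694⌋ = 25 − 24 = 1
n=42: ⌊(43·421)/694⌋ − ⌊(42·421)/694⌋ = ⌊18103/694⌋ − ⌊17682/694⌋ = 26 − 25 = 1
n=43: ⌊(44·421)/694⌋ − ⌊(43·421)/694⌋ = ⌊18524/694⌋ − ⌊18103/694⌋ = 26 − 26 = 0
n=44: ⌊(45·421)/694⌋ − ⌊(44·421)/694⌋ = ⌊18945/694⌋ − ⌊18524/694⌋ = 27 − 26 = 1
n=45: ⌊(46·421)/694⌋ − ⌊(45·421)/694⌋ = ⌊19366/694⌋ − ⌊18945/694⌋ = 27 − 27 = 0
n=46: ⌊(47·421)/694⌋ − ⌊(46·421)/694⌋ = ⌊19787/694⌋ − ⌊19366/694⌋ = 28 − 27 = 1

01011010110101101011010110101101101011010110101


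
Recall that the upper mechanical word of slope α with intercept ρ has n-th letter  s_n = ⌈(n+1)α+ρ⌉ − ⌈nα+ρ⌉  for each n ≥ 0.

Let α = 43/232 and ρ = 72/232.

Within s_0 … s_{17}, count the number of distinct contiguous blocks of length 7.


8

t_n = ⌈(n·43+72)/232⌉ for n = 0 … 18:
  n=0…9: ⌈72/232⌉=1 ⌈115/232⌉=1 ⌈158/232⌉=1 ⌈201/232⌉=1 ⌈244/232⌉=2 ⌈287/232⌉=2 ⌈330/232⌉=2 ⌈373/232⌉=2 ⌈416/232⌉=2 ⌈459/232⌉=2
  n=10…18: ⌈502/232⌉=3 ⌈545/232⌉=3 ⌈588/232⌉=3 ⌈631/232⌉=3 ⌈674/232⌉=3 ⌈717/232⌉=4 ⌈760/232⌉=4 ⌈803/232⌉=4 ⌈846/232⌉=4
s_n = t_(n+1) − t_n for n = 0 … 17 gives
prefix = 000100000100001000
slide a length-7 window over [0..6] … [11..17] (12 windows); first occurrence of each distinct factor:
  [  0..  6] 0001000
  [  1..  7] 0010000
  [  2..  8] 0100000
  [  3..  9] 1000001
  [  4.. 10] 0000010
  [  5.. 11] 0000100
  [  8.. 14] 0100001
  [  9.. 15] 1000010
  (the other 4 windows repeat one of these)
distinct factors: {0000010, 0000100, 0001000, 0010000, 0100000, 0100001, 1000001, 1000010}
count = 8  (Sturmian bound for length 7 is 8)


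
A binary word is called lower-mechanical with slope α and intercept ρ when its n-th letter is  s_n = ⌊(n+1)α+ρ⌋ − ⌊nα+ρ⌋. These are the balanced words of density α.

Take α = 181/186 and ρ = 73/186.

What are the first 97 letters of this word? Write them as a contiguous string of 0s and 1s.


1111111111111101111111111111111111111111111111111110111111111111111111111111111111111111101111111

n=0: ⌊(1·181+73)/186⌋ − ⌊(0·181+73)/186⌋ = ⌊254/186⌋ − ⌊73/186⌋ = 1 − 0 = 1
n=1: ⌊(2·181+73)/186⌋ − ⌊(1·181+73)/186⌋ = ⌊435/186⌋ − ⌊254/186⌋ = 2 − 1 = 1
n=2: ⌊(3·181+73)/186⌋ − ⌊(2·181+73)/186⌋ = ⌊616/186⌋ − ⌊435/186⌋ = 3 − 2 = 1
n=3: ⌊(4·181+73)/186⌋ − ⌊(3·181+73)/186⌋ = ⌊797/186⌋ − ⌊616/186⌋ = 4 − 3 = 1
n=4: ⌊(5·181+73)/186⌋ − ⌊(4·181+73)/186⌋ = ⌊978/186⌋ − ⌊797/186⌋ = 5 − 4 = 1
n=5: ⌊(6·181+73)/186⌋ − ⌊(5·181+73)/186⌋ = ⌊1159/186⌋ − ⌊978/186⌋ = 6 − 5 = 1
n=6: ⌊(7·181+73)/186⌋ − ⌊(6·181+73)/186⌋ = ⌊1340/186⌋ − ⌊1159/186⌋ = 7 − 6 = 1
n=7: ⌊(8·181+73)/186⌋ − ⌊(7·181+73)/186⌋ = ⌊1521/186⌋ − ⌊1340/186⌋ = 8 − 7 = 1
n=8: ⌊(9·181+73)/186⌋ − ⌊(8·181+73)/186⌋ = ⌊1702/186⌋ − ⌊1521/186⌋ = 9 − 8 = 1
n=9: ⌊(10·181+73)/186⌋ − ⌊(9·181+73)/186⌋ = ⌊1883/186⌋ − ⌊1702/186⌋ = 10 − 9 = 1
n=10: ⌊(11·181+73)/186⌋ − ⌊(10·181+73)/186⌋ = ⌊2064/186⌋ − ⌊1883/186⌋ = 11 − 10 = 1
n=11: ⌊(12·181+73)/186⌋ − ⌊(11·181+73)/186⌋ = ⌊2245/186⌋ − ⌊2064/186⌋ = 12 − 11 = 1
n=12: ⌊(13·181+73)/186⌋ − ⌊(12·181+73)/186⌋ = ⌊2426/186⌋ − ⌊2245/186⌋ = 13 − 12 = 1
n=13: ⌊(14·181+73)/186⌋ − ⌊(13·181+73)/186⌋ = ⌊2607/186⌋ − ⌊2426/186⌋ = 14 − 13 = 1
n=14: ⌊(15·181+73)/186⌋ − ⌊(14·181+73)/186⌋ = ⌊2788/186⌋ − ⌊2607/186⌋ = 14 − 14 = 0
n=15: ⌊(16·181+73)/186⌋ − ⌊(15·181+73)/186⌋ = ⌊2969/186⌋ − ⌊2788/186⌋ = 15 − 14 = 1
n=16: ⌊(17·181+73)/186⌋ − ⌊(16·181+73)/186⌋ = ⌊3150/186⌋ − ⌊2969/186⌋ = 16 − 15 = 1
n=17: ⌊(18·181+73)/186⌋ − ⌊(17·181+73)/186⌋ = ⌊3331/186⌋ − ⌊3150/186⌋ = 17 − 16 = 1
n=18: ⌊(19·181+73)/186⌋ − ⌊(18·181+73)/186⌋ = ⌊3512/186⌋ − ⌊3331/186⌋ = 18 − 17 = 1
n=19: ⌊(20·181+73)/186⌋ − ⌊(19·181+73)/186⌋ = ⌊3693/186⌋ − ⌊3512/186⌋ = 19 − 18 = 1
n=20: ⌊(21·181+73)/186⌋ − ⌊(20·181+73)/186⌋ = ⌊3874/186⌋ − ⌊3693/186⌋ = 20 − 19 = 1
n=21: ⌊(22·181+73)/186⌋ − ⌊(21·181+73)/186⌋ = ⌊4055/186⌋ − ⌊3874/186⌋ = 21 − 20 = 1
n=22: ⌊(23·181+73)/186⌋ − ⌊(22·181+73)/186⌋ = ⌊4236/186⌋ − ⌊4055/186⌋ = 22 − 21 = 1
n=23: ⌊(24·181+73)/186⌋ − ⌊(23·181+73)/186⌋ = ⌊4417/186⌋ − ⌊4236/186⌋ = 23 − 22 = 1
n=24: ⌊(25·181+73)/186⌋ − ⌊(24·181+73)/186⌋ = ⌊4598/186⌋ − ⌊4417/186⌋ = 24 − 23 = 1
n=25: ⌊(26·181+73)/186⌋ − ⌊(25·181+73)/186⌋ = ⌊4779/186⌋ − ⌊4598/186⌋ = 25 − 24 = 1
n=26: ⌊(27·181+73)/186⌋ − ⌊(26·181+73)/186⌋ = ⌊4960/186⌋ − ⌊4779/186⌋ = 26 − 25 = 1
n=27: ⌊(28·181+73)/186⌋ − ⌊(27·181+73)/186⌋ = ⌊5141/186⌋ − ⌊4960/186⌋ = 27 − 26 = 1
n=28: ⌊(29·181+73)/186⌋ − ⌊(28·181+73)/186⌋ = ⌊5322/186⌋ − ⌊5141/186⌋ = 28 − 27 = 1
n=29: ⌊(30·181+73)/186⌋ − ⌊(29·181+73)/186⌋ = ⌊5503/186⌋ − ⌊5322/186⌋ = 29 − 28 = 1
n=30: ⌊(31·181+73)/186⌋ − ⌊(30·181+73)/186⌋ = ⌊5684/186⌋ − ⌊5503/186⌋ = 30 − 29 = 1
n=31: ⌊(32·181+73)/186⌋ − ⌊(31·181+73)/186⌋ = ⌊5865/186⌋ − ⌊5684/186⌋ = 31 − 30 = 1
n=32: ⌊(33·181+73)/186⌋ − ⌊(32·181+73)/186⌋ = ⌊6046/186⌋ − ⌊5865/186⌋ = 32 − 31 = 1
n=33: ⌊(34·181+73)/186⌋ − ⌊(33·181+73)/186⌋ = ⌊6227/186⌋ − ⌊6046/186⌋ = 33 − 32 = 1
n=34: ⌊(35·181+73)/186⌋ − ⌊(34·181+73)/186⌋ = ⌊6408/186⌋ − ⌊6227/186⌋ = 34 − 33 = 1
n=35: ⌊(36·181+73)/186⌋ − ⌊(35·181+73)/186⌋ = ⌊6589/186⌋ − ⌊6408/186⌋ = 35 − 34 = 1
n=36: ⌊(37·181+73)/186⌋ − ⌊(36·181+73)/186⌋ = ⌊6770/186⌋ − ⌊6589/186⌋ = 36 − 35 = 1
n=37: ⌊(38·181+73)/186⌋ − ⌊(37·181+73)/186⌋ = ⌊6951/186⌋ − ⌊6770/186⌋ = 37 − 36 = 1
n=38: ⌊(39·181+73)/186⌋ − ⌊(38·181+73)/186⌋ = ⌊7132/186⌋ − ⌊6951/186⌋ = 38 − 37 = 1
n=39: ⌊(40·181+73)/186⌋ − ⌊(39·181+73)/186⌋ = ⌊7313/186⌋ − ⌊7132/186⌋ = 39 − 38 = 1
n=40: ⌊(41·181+73)/186⌋ − ⌊(40·181+73)/186⌋ = ⌊7494/186⌋ − ⌊7313/186⌋ = 40 − 39 = 1
n=41: ⌊(42·181+73)/186⌋ − ⌊(41·181+73)/186⌋ = ⌊7675/186⌋ − ⌊7494/186⌋ = 41 − 40 = 1
n=42: ⌊(43·181+73)/186⌋ − ⌊(42·181+73)/186⌋ = ⌊7856/186⌋ − ⌊7675/186⌋ = 42 − 41 = 1
n=43: ⌊(44·181+73)/186⌋ − ⌊(43·181+73)/186⌋ = ⌊8037/186⌋ − ⌊7856/186⌋ = 43 − 42 = 1
n=44: ⌊(45·181+73)/186⌋ − ⌊(44·181+73)/186⌋ = ⌊8218/186⌋ − ⌊8037/186⌋ = 44 − 43 = 1
n=45: ⌊(46·181+73)/186⌋ − ⌊(45·181+73)/186⌋ = ⌊8399/186⌋ − ⌊8218/186⌋ = 45 − 44 = 1
n=46: ⌊(47·181+73)/186⌋ − ⌊(46·181+73)/186⌋ = ⌊8580/186⌋ − ⌊8399/186⌋ = 46 − 45 = 1
n=47: ⌊(48·181+73)/186⌋ − ⌊(47·181+73)/186⌋ = ⌊8761/186⌋ − ⌊8580/186⌋ = 47 − 46 = 1
n=48: ⌊(49·181+73)/186⌋ − ⌊(48·181+73)/186⌋ = ⌊8942/186⌋ − ⌊8761/186⌋ = 48 − 47 = 1
n=49: ⌊(50·181+73)/186⌋ − ⌊(49·181+73)/186⌋ = ⌊9123/186⌋ − ⌊8942/186⌋ = 49 − 48 = 1
n=50: ⌊(51·181+73)/186⌋ − ⌊(50·181+73)/186⌋ = ⌊9304/186⌋ − ⌊9123/186⌋ = 50 − 49 = 1
n=51: ⌊(52·181+73)/186⌋ − ⌊(51·181+73)/186⌋ = ⌊9485/186⌋ − ⌊9304/186⌋ = 50 − 50 = 0
n=52: ⌊(53·181+73)/186⌋ − ⌊(52·181+73)/186⌋ = ⌊9666/186⌋ − ⌊9485/186⌋ = 51 − 50 = 1
n=53: ⌊(54·181+73)/186⌋ − ⌊(53·181+73)/186⌋ = ⌊9847/186⌋ − ⌊9666/186⌋ = 52 − 51 = 1
n=54: ⌊(55·181+73)/186⌋ − ⌊(54·181+73)/186⌋ = ⌊10028/186⌋ − ⌊9847/186⌋ = 53 − 52 = 1
n=55: ⌊(56·181+73)/186⌋ − ⌊(55·181+73)/186⌋ = ⌊10209/186⌋ − ⌊10028/186⌋ = 54 − 53 = 1
n=56: ⌊(57·181+73)/186⌋ − ⌊(56·181+73)/186⌋ = ⌊10390/186⌋ − ⌊10209/186⌋ = 55 − 54 = 1
n=57: ⌊(58·181+73)/186⌋ − ⌊(57·181+73)/186⌋ = ⌊10571/186⌋ − ⌊10390/186⌋ = 56 − 55 = 1
n=58: ⌊(59·181+73)/186⌋ − ⌊(58·181+73)/186⌋ = ⌊10752/186⌋ − ⌊10571/186⌋ = 57 − 56 = 1
n=59: ⌊(60·181+73)/186⌋ − ⌊(59·181+73)/186⌋ = ⌊10933/186⌋ − ⌊10752/186⌋ = 58 − 57 = 1
n=60: ⌊(61·181+73)/186⌋ − ⌊(60·181+73)/186⌋ = ⌊11114/186⌋ − ⌊10933/186⌋ = 59 − 58 = 1
n=61: ⌊(62·181+73)/186⌋ − ⌊(61·181+73)/186⌋ = ⌊11295/186⌋ − ⌊11114/186⌋ = 60 − 59 = 1
n=62: ⌊(63·181+73)/186⌋ − ⌊(62·181+73)/186⌋ = ⌊11476/186⌋ − ⌊11295/186⌋ = 61 − 60 = 1
n=63: ⌊(64·181+73)/186⌋ − ⌊(63·181+73)/186⌋ = ⌊11657/186⌋ − ⌊11476/186⌋ = 62 − 61 = 1
n=64: ⌊(65·181+73)/186⌋ − ⌊(64·181+73)/186⌋ = ⌊11838/186⌋ − ⌊11657/186⌋ = 63 − 62 = 1
n=65: ⌊(66·181+73)/186⌋ − ⌊(65·181+73)/186⌋ = ⌊12019/186⌋ − ⌊11838/186⌋ = 64 − 63 = 1
n=66: ⌊(67·181+73)/186⌋ − ⌊(66·181+73)/186⌋ = ⌊12200/186⌋ − ⌊12019/186⌋ = 65 − 64 = 1
n=67: ⌊(68·181+73)/186⌋ − ⌊(67·181+73)/186⌋ = ⌊12381/186⌋ − ⌊12200/186⌋ = 66 − 65 = 1
n=68: ⌊(69·181+73)/186⌋ − ⌊(68·181+73)/186⌋ = ⌊12562/186⌋ − ⌊12381/186⌋ = 67 − 66 = 1
n=69: ⌊(70·181+73)/186⌋ − ⌊(69·181+73)/186⌋ = ⌊12743/186⌋ − ⌊12562/186⌋ = 68 − 67 = 1
n=70: ⌊(71·181+73)/186⌋ − ⌊(70·181+73)/186⌋ = ⌊12924/186⌋ − ⌊12743/186⌋ = 69 − 68 = 1
n=71: ⌊(72·181+73)/186⌋ − ⌊(71·181+73)/186⌋ = ⌊13105/186⌋ − ⌊12924/186⌋ = 70 − 69 = 1
n=72: ⌊(73·181+73)/186⌋ − ⌊(72·181+73)/186⌋ = ⌊13286/186⌋ − ⌊13105/186⌋ = 71 − 70 = 1
n=73: ⌊(74·181+73)/186⌋ − ⌊(73·181+73)/186⌋ = ⌊13467/186⌋ − ⌊13286/186⌋ = 72 − 71 = 1
n=74: ⌊(75·181+73)/186⌋ − ⌊(74·181+73)/186⌋ = ⌊13648/186⌋ − ⌊13467/186⌋ = 73 − 72 = 1
n=75: ⌊(76·181+73)/186⌋ − ⌊(75·181+73)/186⌋ = ⌊13829/186⌋ − ⌊13648/186⌋ = 74 − 73 = 1
n=76: ⌊(77·181+73)/186⌋ − ⌊(76·181+73)/186⌋ = ⌊14010/186⌋ − ⌊13829/186⌋ = 75 − 74 = 1
n=77: ⌊(78·181+73)/186⌋ − ⌊(77·181+73)/186⌋ = ⌊14191/186⌋ − ⌊14010/186⌋ = 76 − 75 = 1
n=78: ⌊(79·181+73)/186⌋ − ⌊(78·181+73)/186⌋ = ⌊14372/186⌋ − ⌊14191/186⌋ = 77 − 76 = 1
n=79: ⌊(80·181+73)/186⌋ − ⌊(79·181+73)/186⌋ = ⌊14553/186⌋ − ⌊14372/186⌋ = 78 − 77 = 1
n=80: ⌊(81·181+73)/186⌋ − ⌊(80·181+73)/186⌋ = ⌊14734/186⌋ − ⌊14553/186⌋ = 79 − 78 = 1
n=81: ⌊(82·181+73)/186⌋ − ⌊(81·181+73)/186⌋ = ⌊14915/186⌋ − ⌊14734/186⌋ = 80 − 79 = 1
n=82: ⌊(83·181+73)/186⌋ − ⌊(82·181+73)/186⌋ = ⌊15096/186⌋ − ⌊14915/186⌋ = 81 − 80 = 1
n=83: ⌊(84·181+73)/186⌋ − ⌊(83·181+73)/186⌋ = ⌊15277/186⌋ − ⌊15096/186⌋ = 82 − 81 = 1
n=84: ⌊(85·181+73)/186⌋ − ⌊(84·181+73)/186⌋ = ⌊15458/186⌋ − ⌊15277/186⌋ = 83 − 82 = 1
n=85: ⌊(86·181+73)/186⌋ − ⌊(85·181+73)/186⌋ = ⌊15639/186⌋ − ⌊15458/186⌋ = 84 − 83 = 1
n=86: ⌊(87·181+73)/186⌋ − ⌊(86·181+73)/186⌋ = ⌊15820/186⌋ − ⌊15639/186⌋ = 85 − 84 = 1
n=87: ⌊(88·181+73)/186⌋ − ⌊(87·181+73)/186⌋ = ⌊16001/186⌋ − ⌊15820/186⌋ = 86 − 85 = 1
n=88: ⌊(89·181+73)/186⌋ − ⌊(88·181+73)/186⌋ = ⌊16182/186⌋ − ⌊16001/186⌋ = 87 − 86 = 1
n=89: ⌊(90·181+73)/186⌋ − ⌊(89·181+73)/186⌋ = ⌊16363/186⌋ − ⌊16182/186⌋ = 87 − 87 = 0
n=90: ⌊(91·181+73)/186⌋ − ⌊(90·181+73)/186⌋ = ⌊16544/186⌋ − ⌊16363/186⌋ = 88 − 87 = 1
n=91: ⌊(92·181+73)/186⌋ − ⌊(91·181+73)/186⌋ = ⌊16725/186⌋ − ⌊16544/186⌋ = 89 − 88 = 1
n=92: ⌊(93·181+73)/186⌋ − ⌊(92·181+73)/186⌋ = ⌊16906/186⌋ − ⌊16725/186⌋ = 90 − 89 = 1
n=93: ⌊(94·181+73)/186⌋ − ⌊(93·181+73)/186⌋ = ⌊17087/186⌋ − ⌊16906/186⌋ = 91 − 90 = 1
n=94: ⌊(95·181+73)/186⌋ − ⌊(94·181+73)/186⌋ = ⌊17268/186⌋ − ⌊17087/186⌋ = 92 − 91 = 1
n=95: ⌊(96·181+73)/186⌋ − ⌊(95·181+73)/186⌋ = ⌊17449/186⌋ − ⌊17268/186⌋ = 93 − 92 = 1
n=96: ⌊(97·181+73)/186⌋ − ⌊(96·181+73)/186⌋ = ⌊17630/186⌋ − ⌊17449/186⌋ = 94 − 93 = 1


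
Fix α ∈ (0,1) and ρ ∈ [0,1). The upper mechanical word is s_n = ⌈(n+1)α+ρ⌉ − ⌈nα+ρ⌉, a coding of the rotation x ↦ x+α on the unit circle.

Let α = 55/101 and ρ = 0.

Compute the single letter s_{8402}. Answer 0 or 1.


(n+1)α + ρ = (8403·55) / 101 = 462165/101
nα + ρ     = (8402·55) / 101 = 462110/101
⌈462165/101⌉ = 4576,  ⌈462110/101⌉ = 4576
s_{8402} = 4576 − 4576 = 0

0


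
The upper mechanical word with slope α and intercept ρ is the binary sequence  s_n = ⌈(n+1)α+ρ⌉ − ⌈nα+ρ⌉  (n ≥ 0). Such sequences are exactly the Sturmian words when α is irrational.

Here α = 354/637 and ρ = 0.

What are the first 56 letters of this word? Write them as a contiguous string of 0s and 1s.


n=0: ⌈(1·354)/637⌉ − ⌈(0·354)/637⌉ = ⌈354/637⌉ − ⌈0/637⌉ = 1 − 0 = 1
n=1: ⌈(2·354)/637⌉ − ⌈(1·354)/637⌉ = ⌈708/637⌉ − ⌈354/637⌉ = 2 − 1 = 1
n=2: ⌈(3·354)/637⌉ − ⌈(2·354)/637⌉ = ⌈1062/637⌉ − ⌈708/637⌉ = 2 − 2 = 0
n=3: ⌈(4·354)/637⌉ − ⌈(3·354)/637⌉ = ⌈1416/637⌉ − ⌈1062/637⌉ = 3 − 2 = 1
n=4: ⌈(5·354)/637⌉ − ⌈(4·354)/637⌉ = ⌈1770/637⌉ − ⌈1416/637⌉ = 3 − 3 = 0
n=5: ⌈(6·354)/637⌉ − ⌈(5·354)/637⌉ = ⌈2124/637⌉ − ⌈1770/637⌉ = 4 − 3 = 1
n=6: ⌈(7·354)/637⌉ − ⌈(6·354)/637⌉ = ⌈2478/637⌉ − ⌈2124/637⌉ = 4 − 4 = 0
n=7: ⌈(8·354)/637⌉ − ⌈(7·354)/637⌉ = ⌈2832/637⌉ − ⌈2478/637⌉ = 5 − 4 = 1
n=8: ⌈(9·354)/637⌉ − ⌈(8·354)/637⌉ = ⌈3186/637⌉ − ⌈2832/637⌉ = 6 − 5 = 1
n=9: ⌈(10·354)/637⌉ − ⌈(9·354)/637⌉ = ⌈3540/637⌉ − ⌈3186/637⌉ = 6 − 6 = 0
n=10: ⌈(11·354)/637⌉ − ⌈(10·354)/637⌉ = ⌈3894/637⌉ − ⌈3540/637⌉ = 7 − 6 = 1
n=11: ⌈(12·354)/637⌉ − ⌈(11·354)/637⌉ = ⌈4248/637⌉ − ⌈3894/637⌉ = 7 − 7 = 0
n=12: ⌈(13·354)/637⌉ − ⌈(12·354)/637⌉ = ⌈4602/637⌉ − ⌈4248/637⌉ = 8 − 7 = 1
n=13: ⌈(14·354)/637⌉ − ⌈(13·354)/637⌉ = ⌈4956/637⌉ − ⌈4602/637⌉ = 8 − 8 = 0
n=14: ⌈(15·354)/637⌉ − ⌈(14·354)/637⌉ = ⌈5310/637⌉ − ⌈4956/637⌉ = 9 − 8 = 1
n=15: ⌈(16·354)/637⌉ − ⌈(15·354)/637⌉ = ⌈5664/637⌉ − ⌈5310/637⌉ = 9 − 9 = 0
n=16: ⌈(17·354)/637⌉ − ⌈(16·354)/637⌉ = ⌈6018/637⌉ − ⌈5664/637⌉ = 10 − 9 = 1
n=17: ⌈(18·354)/637⌉ − ⌈(17·354)/637⌉ = ⌈6372/637⌉ − ⌈6018/637⌉ = 11 − 10 = 1
n=18: ⌈(19·354)/637⌉ − ⌈(18·354)/637⌉ = ⌈6726/637⌉ − ⌈6372/637⌉ = 11 − 11 = 0
n=19: ⌈(20·354)/637⌉ − ⌈(19·354)/637⌉ = ⌈7080/637⌉ − ⌈6726/637⌉ = 12 − 11 = 1
n=20: ⌈(21·354)/637⌉ − ⌈(20·354)/637⌉ = ⌈7434/637⌉ − ⌈7080/637⌉ = 12 − 12 = 0
n=21: ⌈(22·354)/637⌉ − ⌈(21·354)/637⌉ = ⌈7788/637⌉ − ⌈7434/637⌉ = 13 − 12 = 1
n=22: ⌈(23·354)/637⌉ − ⌈(22·354)/637⌉ = ⌈8142/637⌉ − ⌈7788/637⌉ = 13 − 13 = 0
n=23: ⌈(24·354)/637⌉ − ⌈(23·354)/637⌉ = ⌈8496/637⌉ − ⌈8142/637⌉ = 14 − 13 = 1
n=24: ⌈(25·354)/637⌉ − ⌈(24·354)/637⌉ = ⌈8850/637⌉ − ⌈8496/637⌉ = 14 − 14 = 0
n=25: ⌈(26·354)/637⌉ − ⌈(25·354)/637⌉ = ⌈9204/637⌉ − ⌈8850/637⌉ = 15 − 14 = 1
n=26: ⌈(27·354)/637⌉ − ⌈(26·354)/637⌉ = ⌈9558/637⌉ − ⌈9204/637⌉ = 16 − 15 = 1
n=27: ⌈(28·354)/637⌉ − ⌈(27·354)/637⌉ = ⌈9912/637⌉ − ⌈9558/637⌉ = 16 − 16 = 0
n=28: ⌈(29·354)/637⌉ − ⌈(28·354)/637⌉ = ⌈10266/637⌉ − ⌈9912/637⌉ = 17 − 16 = 1
n=29: ⌈(30·354)/637⌉ − ⌈(29·354)/637⌉ = ⌈10620/637⌉ − ⌈10266/637⌉ = 17 − 17 = 0
n=30: ⌈(31·354)/637⌉ − ⌈(30·354)/637⌉ = ⌈10974/637⌉ − ⌈10620/637⌉ = 18 − 17 = 1
n=31: ⌈(32·354)/637⌉ − ⌈(31·354)/637⌉ = ⌈11328/637⌉ − ⌈10974/637⌉ = 18 − 18 = 0
n=32: ⌈(33·354)/637⌉ − ⌈(32·354)/637⌉ = ⌈11682/637⌉ − ⌈11328/637⌉ = 19 − 18 = 1
n=33: ⌈(34·354)/637⌉ − ⌈(33·354)/637⌉ = ⌈12036/637⌉ − ⌈11682/637⌉ = 19 − 19 = 0
n=34: ⌈(35·354)/637⌉ − ⌈(34·354)/637⌉ = ⌈12390/637⌉ − ⌈12036/637⌉ = 20 − 19 = 1
n=35: ⌈(36·354)/637⌉ − ⌈(35·354)/637⌉ = ⌈12744/637⌉ − ⌈12390/637⌉ = 21 − 20 = 1
n=36: ⌈(37·354)/637⌉ − ⌈(36·354)/637⌉ = ⌈13098/637⌉ − ⌈12744/637⌉ = 21 − 21 = 0
n=37: ⌈(38·354)/637⌉ − ⌈(37·354)/637⌉ = ⌈13452/637⌉ − ⌈13098/637⌉ = 22 − 21 = 1
n=38: ⌈(39·354)/637⌉ − ⌈(38·354)/637⌉ = ⌈13806/637⌉ − ⌈13452/637⌉ = 22 − 22 = 0
n=39: ⌈(40·354)/637⌉ − ⌈(39·354)/637⌉ = ⌈14160/637⌉ − ⌈13806/637⌉ = 23 − 22 = 1
n=40: ⌈(41·354)/637⌉ − ⌈(40·354)/637⌉ = ⌈14514/637⌉ − ⌈14160/637⌉ = 23 − 23 = 0
n=41: ⌈(42·354)/637⌉ − ⌈(41·354)/637⌉ = ⌈14868/637⌉ − ⌈14514/637⌉ = 24 − 23 = 1
n=42: ⌈(43·354)/637⌉ − ⌈(42·354)/637⌉ = ⌈15222/637⌉ − ⌈14868/637⌉ = 24 − 24 = 0
n=43: ⌈(44·354)/637⌉ − ⌈(43·354)/637⌉ = ⌈15576/637⌉ − ⌈15222/637⌉ = 25 − 24 = 1
n=44: ⌈(45·354)/637⌉ − ⌈(44·354)/637⌉ = ⌈15930/637⌉ − ⌈15576/637⌉ = 26 − 25 = 1
n=45: ⌈(46·354)/637⌉ − ⌈(45·354)/637⌉ = ⌈16284/637⌉ − ⌈15930/637⌉ = 26 − 26 = 0
n=46: ⌈(47·354)/637⌉ − ⌈(46·354)/637⌉ = ⌈16638/637⌉ − ⌈16284/637⌉ = 27 − 26 = 1
n=47: ⌈(48·354)/637⌉ − ⌈(47·354)/637⌉ = ⌈16992/637⌉ − ⌈16638/637⌉ = 27 − 27 = 0
n=48: ⌈(49·354)/637⌉ − ⌈(48·354)/637⌉ = ⌈17346/637⌉ − ⌈16992/637⌉ = 28 − 27 = 1
n=49: ⌈(50·354)/637⌉ − ⌈(49·354)/637⌉ = ⌈17700/637⌉ − ⌈17346/637⌉ = 28 − 28 = 0
n=50: ⌈(51·354)/637⌉ − ⌈(50·354)/637⌉ = ⌈18054/637⌉ − ⌈17700/637⌉ = 29 − 28 = 1
n=51: ⌈(52·354)/637⌉ − ⌈(51·354)/637⌉ = ⌈18408/637⌉ − ⌈18054/637⌉ = 29 − 29 = 0
n=52: ⌈(53·354)/637⌉ − ⌈(52·354)/637⌉ = ⌈18762/637⌉ − ⌈18408/637⌉ = 30 − 29 = 1
n=53: ⌈(54·354)/637⌉ − ⌈(53·354)/637⌉ = ⌈19116/637⌉ − ⌈18762/637⌉ = 31 − 30 = 1
n=54: ⌈(55·354)/637⌉ − ⌈(54·354)/637⌉ = ⌈19470/637⌉ − ⌈19116/637⌉ = 31 − 31 = 0
n=55: ⌈(56·354)/637⌉ − ⌈(55·354)/637⌉ = ⌈19824/637⌉ − ⌈19470/637⌉ = 32 − 31 = 1

11010101101010101101010101101010101101010101101010101101


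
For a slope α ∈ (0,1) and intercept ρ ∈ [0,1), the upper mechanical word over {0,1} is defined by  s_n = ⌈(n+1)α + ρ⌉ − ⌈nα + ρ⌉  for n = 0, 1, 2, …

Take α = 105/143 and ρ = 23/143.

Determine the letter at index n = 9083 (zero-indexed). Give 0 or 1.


(n+1)α + ρ = (9084·105 + 23) / 143 = 953843/143
nα + ρ     = (9083·105 + 23) / 143 = 953738/143
⌈953843/143⌉ = 6671,  ⌈953738/143⌉ = 6670
s_{9083} = 6671 − 6670 = 1

1


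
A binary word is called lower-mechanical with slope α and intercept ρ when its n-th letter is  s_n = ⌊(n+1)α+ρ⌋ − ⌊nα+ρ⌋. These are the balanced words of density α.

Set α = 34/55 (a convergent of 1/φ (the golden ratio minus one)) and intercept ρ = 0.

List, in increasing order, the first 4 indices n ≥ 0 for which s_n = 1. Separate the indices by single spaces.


n=0: ⌊34/55⌋−⌊0/55⌋ = 0−0 = 0
n=1: ⌊68/55⌋−⌊34/55⌋ = 1−0 = 1  ← one
n=2: ⌊102/55⌋−⌊68/55⌋ = 1−1 = 0
n=3: ⌊136/55⌋−⌊102/55⌋ = 2−1 = 1  ← one
n=4: ⌊170/55⌋−⌊136/55⌋ = 3−2 = 1  ← one
n=5: ⌊204/55⌋−⌊170/55⌋ = 3−3 = 0
n=6: ⌊238/55⌋−⌊204/55⌋ = 4−3 = 1  ← one
positions of the first 4 ones: 1 3 4 6

1 3 4 6


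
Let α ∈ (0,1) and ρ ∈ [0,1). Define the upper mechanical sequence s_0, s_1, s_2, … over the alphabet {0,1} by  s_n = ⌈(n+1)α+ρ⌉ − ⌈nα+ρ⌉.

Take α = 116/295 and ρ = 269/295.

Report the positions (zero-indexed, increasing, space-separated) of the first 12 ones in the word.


0 2 5 7 10 12 15 18 20 23 25 28

n=0: ⌈385/295⌉−⌈269/295⌉ = 2−1 = 1  ← one
n=1: ⌈501/295⌉−⌈385/295⌉ = 2−2 = 0
n=2: ⌈617/295⌉−⌈501/295⌉ = 3−2 = 1  ← one
n=3: ⌈733/295⌉−⌈617/295⌉ = 3−3 = 0
n=4: ⌈849/295⌉−⌈733/295⌉ = 3−3 = 0
n=5: ⌈965/295⌉−⌈849/295⌉ = 4−3 = 1  ← one
n=6: ⌈1081/295⌉−⌈965/295⌉ = 4−4 = 0
n=7: ⌈1197/295⌉−⌈1081/295⌉ = 5−4 = 1  ← one
n=8: ⌈1313/295⌉−⌈1197/295⌉ = 5−5 = 0
n=9: ⌈1429/295⌉−⌈1313/295⌉ = 5−5 = 0
n=10: ⌈1545/295⌉−⌈1429/295⌉ = 6−5 = 1  ← one
n=11: ⌈1661/295⌉−⌈1545/295⌉ = 6−6 = 0
n=12: ⌈1777/295⌉−⌈1661/295⌉ = 7−6 = 1  ← one
n=13: ⌈1893/295⌉−⌈1777/295⌉ = 7−7 = 0
n=14: ⌈2009/295⌉−⌈1893/295⌉ = 7−7 = 0
n=15: ⌈2125/295⌉−⌈2009/295⌉ = 8−7 = 1  ← one
n=16: ⌈2241/295⌉−⌈2125/295⌉ = 8−8 = 0
n=17: ⌈2357/295⌉−⌈2241/295⌉ = 8−8 = 0
n=18: ⌈2473/295⌉−⌈2357/295⌉ = 9−8 = 1  ← one
n=19: ⌈2589/295⌉−⌈2473/295⌉ = 9−9 = 0
n=20: ⌈2705/295⌉−⌈2589/295⌉ = 10−9 = 1  ← one
n=21: ⌈2821/295⌉−⌈2705/295⌉ = 10−10 = 0
n=22: ⌈2937/295⌉−⌈2821/295⌉ = 10−10 = 0
n=23: ⌈3053/295⌉−⌈2937/295⌉ = 11−10 = 1  ← one
n=24: ⌈3169/295⌉−⌈3053/295⌉ = 11−11 = 0
n=25: ⌈3285/295⌉−⌈3169/295⌉ = 12−11 = 1  ← one
n=26: ⌈3401/295⌉−⌈3285/295⌉ = 12−12 = 0
n=27: ⌈3517/295⌉−⌈3401/295⌉ = 12−12 = 0
n=28: ⌈3633/295⌉−⌈3517/295⌉ = 13−12 = 1  ← one
positions of the first 12 ones: 0 2 5 7 10 12 15 18 20 23 25 28


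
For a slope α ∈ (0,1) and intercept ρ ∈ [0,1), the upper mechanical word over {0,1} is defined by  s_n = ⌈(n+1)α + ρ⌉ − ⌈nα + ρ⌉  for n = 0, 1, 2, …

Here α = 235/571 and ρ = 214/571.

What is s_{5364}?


1

(n+1)α + ρ = (5365·235 + 214) / 571 = 1260989/571
nα + ρ     = (5364·235 + 214) / 571 = 1260754/571
⌈1260989/571⌉ = 2209,  ⌈1260754/571⌉ = 2208
s_{5364} = 2209 − 2208 = 1
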